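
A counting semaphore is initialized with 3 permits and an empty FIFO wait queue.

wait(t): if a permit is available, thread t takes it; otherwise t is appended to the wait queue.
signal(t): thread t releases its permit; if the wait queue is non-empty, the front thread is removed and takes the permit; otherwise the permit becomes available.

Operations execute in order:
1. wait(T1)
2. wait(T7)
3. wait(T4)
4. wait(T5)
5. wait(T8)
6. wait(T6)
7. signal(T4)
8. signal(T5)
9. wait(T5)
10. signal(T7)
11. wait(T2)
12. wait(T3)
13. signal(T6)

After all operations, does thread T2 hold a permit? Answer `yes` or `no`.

Step 1: wait(T1) -> count=2 queue=[] holders={T1}
Step 2: wait(T7) -> count=1 queue=[] holders={T1,T7}
Step 3: wait(T4) -> count=0 queue=[] holders={T1,T4,T7}
Step 4: wait(T5) -> count=0 queue=[T5] holders={T1,T4,T7}
Step 5: wait(T8) -> count=0 queue=[T5,T8] holders={T1,T4,T7}
Step 6: wait(T6) -> count=0 queue=[T5,T8,T6] holders={T1,T4,T7}
Step 7: signal(T4) -> count=0 queue=[T8,T6] holders={T1,T5,T7}
Step 8: signal(T5) -> count=0 queue=[T6] holders={T1,T7,T8}
Step 9: wait(T5) -> count=0 queue=[T6,T5] holders={T1,T7,T8}
Step 10: signal(T7) -> count=0 queue=[T5] holders={T1,T6,T8}
Step 11: wait(T2) -> count=0 queue=[T5,T2] holders={T1,T6,T8}
Step 12: wait(T3) -> count=0 queue=[T5,T2,T3] holders={T1,T6,T8}
Step 13: signal(T6) -> count=0 queue=[T2,T3] holders={T1,T5,T8}
Final holders: {T1,T5,T8} -> T2 not in holders

Answer: no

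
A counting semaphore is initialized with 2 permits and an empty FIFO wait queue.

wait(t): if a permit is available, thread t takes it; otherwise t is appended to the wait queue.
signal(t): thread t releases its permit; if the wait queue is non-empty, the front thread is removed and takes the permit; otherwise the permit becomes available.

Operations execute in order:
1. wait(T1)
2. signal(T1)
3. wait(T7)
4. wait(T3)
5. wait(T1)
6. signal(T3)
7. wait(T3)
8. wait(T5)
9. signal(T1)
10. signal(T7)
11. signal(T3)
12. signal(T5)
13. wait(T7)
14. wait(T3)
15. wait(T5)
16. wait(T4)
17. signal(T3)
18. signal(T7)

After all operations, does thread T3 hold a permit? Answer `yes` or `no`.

Step 1: wait(T1) -> count=1 queue=[] holders={T1}
Step 2: signal(T1) -> count=2 queue=[] holders={none}
Step 3: wait(T7) -> count=1 queue=[] holders={T7}
Step 4: wait(T3) -> count=0 queue=[] holders={T3,T7}
Step 5: wait(T1) -> count=0 queue=[T1] holders={T3,T7}
Step 6: signal(T3) -> count=0 queue=[] holders={T1,T7}
Step 7: wait(T3) -> count=0 queue=[T3] holders={T1,T7}
Step 8: wait(T5) -> count=0 queue=[T3,T5] holders={T1,T7}
Step 9: signal(T1) -> count=0 queue=[T5] holders={T3,T7}
Step 10: signal(T7) -> count=0 queue=[] holders={T3,T5}
Step 11: signal(T3) -> count=1 queue=[] holders={T5}
Step 12: signal(T5) -> count=2 queue=[] holders={none}
Step 13: wait(T7) -> count=1 queue=[] holders={T7}
Step 14: wait(T3) -> count=0 queue=[] holders={T3,T7}
Step 15: wait(T5) -> count=0 queue=[T5] holders={T3,T7}
Step 16: wait(T4) -> count=0 queue=[T5,T4] holders={T3,T7}
Step 17: signal(T3) -> count=0 queue=[T4] holders={T5,T7}
Step 18: signal(T7) -> count=0 queue=[] holders={T4,T5}
Final holders: {T4,T5} -> T3 not in holders

Answer: no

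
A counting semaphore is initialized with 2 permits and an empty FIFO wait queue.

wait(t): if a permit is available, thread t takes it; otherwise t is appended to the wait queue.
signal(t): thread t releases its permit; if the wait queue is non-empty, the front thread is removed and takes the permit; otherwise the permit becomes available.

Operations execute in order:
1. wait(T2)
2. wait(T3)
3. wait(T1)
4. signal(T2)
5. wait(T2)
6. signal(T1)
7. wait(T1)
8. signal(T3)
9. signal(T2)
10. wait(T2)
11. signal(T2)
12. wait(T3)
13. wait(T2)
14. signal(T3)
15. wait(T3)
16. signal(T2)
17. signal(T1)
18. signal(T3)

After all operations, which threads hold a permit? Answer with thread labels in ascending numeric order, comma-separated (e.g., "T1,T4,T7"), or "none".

Step 1: wait(T2) -> count=1 queue=[] holders={T2}
Step 2: wait(T3) -> count=0 queue=[] holders={T2,T3}
Step 3: wait(T1) -> count=0 queue=[T1] holders={T2,T3}
Step 4: signal(T2) -> count=0 queue=[] holders={T1,T3}
Step 5: wait(T2) -> count=0 queue=[T2] holders={T1,T3}
Step 6: signal(T1) -> count=0 queue=[] holders={T2,T3}
Step 7: wait(T1) -> count=0 queue=[T1] holders={T2,T3}
Step 8: signal(T3) -> count=0 queue=[] holders={T1,T2}
Step 9: signal(T2) -> count=1 queue=[] holders={T1}
Step 10: wait(T2) -> count=0 queue=[] holders={T1,T2}
Step 11: signal(T2) -> count=1 queue=[] holders={T1}
Step 12: wait(T3) -> count=0 queue=[] holders={T1,T3}
Step 13: wait(T2) -> count=0 queue=[T2] holders={T1,T3}
Step 14: signal(T3) -> count=0 queue=[] holders={T1,T2}
Step 15: wait(T3) -> count=0 queue=[T3] holders={T1,T2}
Step 16: signal(T2) -> count=0 queue=[] holders={T1,T3}
Step 17: signal(T1) -> count=1 queue=[] holders={T3}
Step 18: signal(T3) -> count=2 queue=[] holders={none}
Final holders: none

Answer: none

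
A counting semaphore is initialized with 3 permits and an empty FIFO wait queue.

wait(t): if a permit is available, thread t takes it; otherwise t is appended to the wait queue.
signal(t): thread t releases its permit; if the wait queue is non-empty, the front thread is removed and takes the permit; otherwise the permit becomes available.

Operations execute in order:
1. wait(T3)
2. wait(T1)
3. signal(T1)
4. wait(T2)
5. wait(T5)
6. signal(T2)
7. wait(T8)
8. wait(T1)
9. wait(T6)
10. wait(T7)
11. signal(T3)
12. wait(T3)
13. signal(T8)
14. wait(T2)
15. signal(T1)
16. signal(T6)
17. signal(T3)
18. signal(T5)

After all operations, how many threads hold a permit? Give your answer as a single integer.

Answer: 2

Derivation:
Step 1: wait(T3) -> count=2 queue=[] holders={T3}
Step 2: wait(T1) -> count=1 queue=[] holders={T1,T3}
Step 3: signal(T1) -> count=2 queue=[] holders={T3}
Step 4: wait(T2) -> count=1 queue=[] holders={T2,T3}
Step 5: wait(T5) -> count=0 queue=[] holders={T2,T3,T5}
Step 6: signal(T2) -> count=1 queue=[] holders={T3,T5}
Step 7: wait(T8) -> count=0 queue=[] holders={T3,T5,T8}
Step 8: wait(T1) -> count=0 queue=[T1] holders={T3,T5,T8}
Step 9: wait(T6) -> count=0 queue=[T1,T6] holders={T3,T5,T8}
Step 10: wait(T7) -> count=0 queue=[T1,T6,T7] holders={T3,T5,T8}
Step 11: signal(T3) -> count=0 queue=[T6,T7] holders={T1,T5,T8}
Step 12: wait(T3) -> count=0 queue=[T6,T7,T3] holders={T1,T5,T8}
Step 13: signal(T8) -> count=0 queue=[T7,T3] holders={T1,T5,T6}
Step 14: wait(T2) -> count=0 queue=[T7,T3,T2] holders={T1,T5,T6}
Step 15: signal(T1) -> count=0 queue=[T3,T2] holders={T5,T6,T7}
Step 16: signal(T6) -> count=0 queue=[T2] holders={T3,T5,T7}
Step 17: signal(T3) -> count=0 queue=[] holders={T2,T5,T7}
Step 18: signal(T5) -> count=1 queue=[] holders={T2,T7}
Final holders: {T2,T7} -> 2 thread(s)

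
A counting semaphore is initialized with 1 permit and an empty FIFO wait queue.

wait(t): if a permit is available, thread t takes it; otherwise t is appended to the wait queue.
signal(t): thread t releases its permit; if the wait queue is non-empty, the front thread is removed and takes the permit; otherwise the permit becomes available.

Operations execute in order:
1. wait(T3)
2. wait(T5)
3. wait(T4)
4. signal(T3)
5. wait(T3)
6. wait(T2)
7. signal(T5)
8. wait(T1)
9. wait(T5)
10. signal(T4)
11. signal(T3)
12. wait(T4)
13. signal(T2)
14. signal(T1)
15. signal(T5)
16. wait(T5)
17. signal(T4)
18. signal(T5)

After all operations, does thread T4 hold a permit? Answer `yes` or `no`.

Step 1: wait(T3) -> count=0 queue=[] holders={T3}
Step 2: wait(T5) -> count=0 queue=[T5] holders={T3}
Step 3: wait(T4) -> count=0 queue=[T5,T4] holders={T3}
Step 4: signal(T3) -> count=0 queue=[T4] holders={T5}
Step 5: wait(T3) -> count=0 queue=[T4,T3] holders={T5}
Step 6: wait(T2) -> count=0 queue=[T4,T3,T2] holders={T5}
Step 7: signal(T5) -> count=0 queue=[T3,T2] holders={T4}
Step 8: wait(T1) -> count=0 queue=[T3,T2,T1] holders={T4}
Step 9: wait(T5) -> count=0 queue=[T3,T2,T1,T5] holders={T4}
Step 10: signal(T4) -> count=0 queue=[T2,T1,T5] holders={T3}
Step 11: signal(T3) -> count=0 queue=[T1,T5] holders={T2}
Step 12: wait(T4) -> count=0 queue=[T1,T5,T4] holders={T2}
Step 13: signal(T2) -> count=0 queue=[T5,T4] holders={T1}
Step 14: signal(T1) -> count=0 queue=[T4] holders={T5}
Step 15: signal(T5) -> count=0 queue=[] holders={T4}
Step 16: wait(T5) -> count=0 queue=[T5] holders={T4}
Step 17: signal(T4) -> count=0 queue=[] holders={T5}
Step 18: signal(T5) -> count=1 queue=[] holders={none}
Final holders: {none} -> T4 not in holders

Answer: no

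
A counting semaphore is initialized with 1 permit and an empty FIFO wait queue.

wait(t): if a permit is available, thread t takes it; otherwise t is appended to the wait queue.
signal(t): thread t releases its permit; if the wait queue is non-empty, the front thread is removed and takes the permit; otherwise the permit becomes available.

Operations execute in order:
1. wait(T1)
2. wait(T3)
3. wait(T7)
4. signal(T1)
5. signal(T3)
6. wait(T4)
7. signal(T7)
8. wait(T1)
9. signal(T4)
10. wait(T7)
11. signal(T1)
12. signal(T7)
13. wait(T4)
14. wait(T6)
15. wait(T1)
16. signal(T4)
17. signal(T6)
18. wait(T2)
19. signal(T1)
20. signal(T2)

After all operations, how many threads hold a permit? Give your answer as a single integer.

Answer: 0

Derivation:
Step 1: wait(T1) -> count=0 queue=[] holders={T1}
Step 2: wait(T3) -> count=0 queue=[T3] holders={T1}
Step 3: wait(T7) -> count=0 queue=[T3,T7] holders={T1}
Step 4: signal(T1) -> count=0 queue=[T7] holders={T3}
Step 5: signal(T3) -> count=0 queue=[] holders={T7}
Step 6: wait(T4) -> count=0 queue=[T4] holders={T7}
Step 7: signal(T7) -> count=0 queue=[] holders={T4}
Step 8: wait(T1) -> count=0 queue=[T1] holders={T4}
Step 9: signal(T4) -> count=0 queue=[] holders={T1}
Step 10: wait(T7) -> count=0 queue=[T7] holders={T1}
Step 11: signal(T1) -> count=0 queue=[] holders={T7}
Step 12: signal(T7) -> count=1 queue=[] holders={none}
Step 13: wait(T4) -> count=0 queue=[] holders={T4}
Step 14: wait(T6) -> count=0 queue=[T6] holders={T4}
Step 15: wait(T1) -> count=0 queue=[T6,T1] holders={T4}
Step 16: signal(T4) -> count=0 queue=[T1] holders={T6}
Step 17: signal(T6) -> count=0 queue=[] holders={T1}
Step 18: wait(T2) -> count=0 queue=[T2] holders={T1}
Step 19: signal(T1) -> count=0 queue=[] holders={T2}
Step 20: signal(T2) -> count=1 queue=[] holders={none}
Final holders: {none} -> 0 thread(s)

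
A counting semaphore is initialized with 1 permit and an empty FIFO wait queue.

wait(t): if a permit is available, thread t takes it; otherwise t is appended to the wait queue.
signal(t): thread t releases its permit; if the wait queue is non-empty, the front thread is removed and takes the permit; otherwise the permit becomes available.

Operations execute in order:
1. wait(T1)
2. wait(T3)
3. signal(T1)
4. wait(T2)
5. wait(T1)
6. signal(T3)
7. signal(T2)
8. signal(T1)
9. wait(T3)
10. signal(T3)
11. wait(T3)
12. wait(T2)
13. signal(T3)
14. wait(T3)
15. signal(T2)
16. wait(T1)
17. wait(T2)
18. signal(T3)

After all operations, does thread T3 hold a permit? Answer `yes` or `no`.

Answer: no

Derivation:
Step 1: wait(T1) -> count=0 queue=[] holders={T1}
Step 2: wait(T3) -> count=0 queue=[T3] holders={T1}
Step 3: signal(T1) -> count=0 queue=[] holders={T3}
Step 4: wait(T2) -> count=0 queue=[T2] holders={T3}
Step 5: wait(T1) -> count=0 queue=[T2,T1] holders={T3}
Step 6: signal(T3) -> count=0 queue=[T1] holders={T2}
Step 7: signal(T2) -> count=0 queue=[] holders={T1}
Step 8: signal(T1) -> count=1 queue=[] holders={none}
Step 9: wait(T3) -> count=0 queue=[] holders={T3}
Step 10: signal(T3) -> count=1 queue=[] holders={none}
Step 11: wait(T3) -> count=0 queue=[] holders={T3}
Step 12: wait(T2) -> count=0 queue=[T2] holders={T3}
Step 13: signal(T3) -> count=0 queue=[] holders={T2}
Step 14: wait(T3) -> count=0 queue=[T3] holders={T2}
Step 15: signal(T2) -> count=0 queue=[] holders={T3}
Step 16: wait(T1) -> count=0 queue=[T1] holders={T3}
Step 17: wait(T2) -> count=0 queue=[T1,T2] holders={T3}
Step 18: signal(T3) -> count=0 queue=[T2] holders={T1}
Final holders: {T1} -> T3 not in holders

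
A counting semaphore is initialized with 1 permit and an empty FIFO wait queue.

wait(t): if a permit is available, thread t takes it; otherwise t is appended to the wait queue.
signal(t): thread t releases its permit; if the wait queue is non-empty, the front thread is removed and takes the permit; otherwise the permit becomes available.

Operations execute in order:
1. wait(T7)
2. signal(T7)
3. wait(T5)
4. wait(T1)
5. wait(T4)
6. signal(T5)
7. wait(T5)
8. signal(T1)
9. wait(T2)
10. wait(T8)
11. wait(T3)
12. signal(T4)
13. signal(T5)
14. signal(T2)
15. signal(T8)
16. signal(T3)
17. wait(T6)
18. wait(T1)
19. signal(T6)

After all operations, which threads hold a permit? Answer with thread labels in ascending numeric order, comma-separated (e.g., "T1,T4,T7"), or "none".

Step 1: wait(T7) -> count=0 queue=[] holders={T7}
Step 2: signal(T7) -> count=1 queue=[] holders={none}
Step 3: wait(T5) -> count=0 queue=[] holders={T5}
Step 4: wait(T1) -> count=0 queue=[T1] holders={T5}
Step 5: wait(T4) -> count=0 queue=[T1,T4] holders={T5}
Step 6: signal(T5) -> count=0 queue=[T4] holders={T1}
Step 7: wait(T5) -> count=0 queue=[T4,T5] holders={T1}
Step 8: signal(T1) -> count=0 queue=[T5] holders={T4}
Step 9: wait(T2) -> count=0 queue=[T5,T2] holders={T4}
Step 10: wait(T8) -> count=0 queue=[T5,T2,T8] holders={T4}
Step 11: wait(T3) -> count=0 queue=[T5,T2,T8,T3] holders={T4}
Step 12: signal(T4) -> count=0 queue=[T2,T8,T3] holders={T5}
Step 13: signal(T5) -> count=0 queue=[T8,T3] holders={T2}
Step 14: signal(T2) -> count=0 queue=[T3] holders={T8}
Step 15: signal(T8) -> count=0 queue=[] holders={T3}
Step 16: signal(T3) -> count=1 queue=[] holders={none}
Step 17: wait(T6) -> count=0 queue=[] holders={T6}
Step 18: wait(T1) -> count=0 queue=[T1] holders={T6}
Step 19: signal(T6) -> count=0 queue=[] holders={T1}
Final holders: T1

Answer: T1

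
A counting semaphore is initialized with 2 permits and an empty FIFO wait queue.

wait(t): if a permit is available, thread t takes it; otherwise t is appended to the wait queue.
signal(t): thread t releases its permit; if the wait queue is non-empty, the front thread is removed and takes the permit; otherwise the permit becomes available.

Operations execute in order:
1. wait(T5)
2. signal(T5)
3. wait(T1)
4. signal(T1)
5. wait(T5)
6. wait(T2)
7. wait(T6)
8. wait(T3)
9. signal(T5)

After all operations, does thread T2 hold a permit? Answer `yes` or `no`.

Answer: yes

Derivation:
Step 1: wait(T5) -> count=1 queue=[] holders={T5}
Step 2: signal(T5) -> count=2 queue=[] holders={none}
Step 3: wait(T1) -> count=1 queue=[] holders={T1}
Step 4: signal(T1) -> count=2 queue=[] holders={none}
Step 5: wait(T5) -> count=1 queue=[] holders={T5}
Step 6: wait(T2) -> count=0 queue=[] holders={T2,T5}
Step 7: wait(T6) -> count=0 queue=[T6] holders={T2,T5}
Step 8: wait(T3) -> count=0 queue=[T6,T3] holders={T2,T5}
Step 9: signal(T5) -> count=0 queue=[T3] holders={T2,T6}
Final holders: {T2,T6} -> T2 in holders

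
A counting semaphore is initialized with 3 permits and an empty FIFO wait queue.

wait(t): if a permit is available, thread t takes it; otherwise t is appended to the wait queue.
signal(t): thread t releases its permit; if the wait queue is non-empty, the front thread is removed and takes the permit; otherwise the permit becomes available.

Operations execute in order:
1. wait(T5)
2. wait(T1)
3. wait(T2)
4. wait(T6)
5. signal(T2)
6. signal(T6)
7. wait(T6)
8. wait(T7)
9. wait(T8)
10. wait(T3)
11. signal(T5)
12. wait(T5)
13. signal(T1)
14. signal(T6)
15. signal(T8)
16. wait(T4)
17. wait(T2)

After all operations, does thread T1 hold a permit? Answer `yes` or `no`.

Step 1: wait(T5) -> count=2 queue=[] holders={T5}
Step 2: wait(T1) -> count=1 queue=[] holders={T1,T5}
Step 3: wait(T2) -> count=0 queue=[] holders={T1,T2,T5}
Step 4: wait(T6) -> count=0 queue=[T6] holders={T1,T2,T5}
Step 5: signal(T2) -> count=0 queue=[] holders={T1,T5,T6}
Step 6: signal(T6) -> count=1 queue=[] holders={T1,T5}
Step 7: wait(T6) -> count=0 queue=[] holders={T1,T5,T6}
Step 8: wait(T7) -> count=0 queue=[T7] holders={T1,T5,T6}
Step 9: wait(T8) -> count=0 queue=[T7,T8] holders={T1,T5,T6}
Step 10: wait(T3) -> count=0 queue=[T7,T8,T3] holders={T1,T5,T6}
Step 11: signal(T5) -> count=0 queue=[T8,T3] holders={T1,T6,T7}
Step 12: wait(T5) -> count=0 queue=[T8,T3,T5] holders={T1,T6,T7}
Step 13: signal(T1) -> count=0 queue=[T3,T5] holders={T6,T7,T8}
Step 14: signal(T6) -> count=0 queue=[T5] holders={T3,T7,T8}
Step 15: signal(T8) -> count=0 queue=[] holders={T3,T5,T7}
Step 16: wait(T4) -> count=0 queue=[T4] holders={T3,T5,T7}
Step 17: wait(T2) -> count=0 queue=[T4,T2] holders={T3,T5,T7}
Final holders: {T3,T5,T7} -> T1 not in holders

Answer: no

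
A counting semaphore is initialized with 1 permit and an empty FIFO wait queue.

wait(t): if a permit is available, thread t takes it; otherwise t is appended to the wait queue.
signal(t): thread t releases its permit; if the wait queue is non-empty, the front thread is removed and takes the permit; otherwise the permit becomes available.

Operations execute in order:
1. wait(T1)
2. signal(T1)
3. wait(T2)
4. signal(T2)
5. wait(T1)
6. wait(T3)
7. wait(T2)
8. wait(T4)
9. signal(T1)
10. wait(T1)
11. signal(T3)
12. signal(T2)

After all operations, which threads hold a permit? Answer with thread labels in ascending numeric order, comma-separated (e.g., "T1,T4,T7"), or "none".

Step 1: wait(T1) -> count=0 queue=[] holders={T1}
Step 2: signal(T1) -> count=1 queue=[] holders={none}
Step 3: wait(T2) -> count=0 queue=[] holders={T2}
Step 4: signal(T2) -> count=1 queue=[] holders={none}
Step 5: wait(T1) -> count=0 queue=[] holders={T1}
Step 6: wait(T3) -> count=0 queue=[T3] holders={T1}
Step 7: wait(T2) -> count=0 queue=[T3,T2] holders={T1}
Step 8: wait(T4) -> count=0 queue=[T3,T2,T4] holders={T1}
Step 9: signal(T1) -> count=0 queue=[T2,T4] holders={T3}
Step 10: wait(T1) -> count=0 queue=[T2,T4,T1] holders={T3}
Step 11: signal(T3) -> count=0 queue=[T4,T1] holders={T2}
Step 12: signal(T2) -> count=0 queue=[T1] holders={T4}
Final holders: T4

Answer: T4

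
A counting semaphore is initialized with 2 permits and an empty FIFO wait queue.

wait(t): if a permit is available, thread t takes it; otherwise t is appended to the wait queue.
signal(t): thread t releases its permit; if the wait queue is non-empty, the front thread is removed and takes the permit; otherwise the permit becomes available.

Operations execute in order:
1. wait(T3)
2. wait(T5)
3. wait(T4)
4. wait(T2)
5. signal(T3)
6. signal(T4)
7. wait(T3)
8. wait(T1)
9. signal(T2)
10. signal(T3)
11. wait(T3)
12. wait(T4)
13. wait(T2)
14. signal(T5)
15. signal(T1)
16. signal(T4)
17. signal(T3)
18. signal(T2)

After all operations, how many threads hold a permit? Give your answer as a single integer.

Answer: 0

Derivation:
Step 1: wait(T3) -> count=1 queue=[] holders={T3}
Step 2: wait(T5) -> count=0 queue=[] holders={T3,T5}
Step 3: wait(T4) -> count=0 queue=[T4] holders={T3,T5}
Step 4: wait(T2) -> count=0 queue=[T4,T2] holders={T3,T5}
Step 5: signal(T3) -> count=0 queue=[T2] holders={T4,T5}
Step 6: signal(T4) -> count=0 queue=[] holders={T2,T5}
Step 7: wait(T3) -> count=0 queue=[T3] holders={T2,T5}
Step 8: wait(T1) -> count=0 queue=[T3,T1] holders={T2,T5}
Step 9: signal(T2) -> count=0 queue=[T1] holders={T3,T5}
Step 10: signal(T3) -> count=0 queue=[] holders={T1,T5}
Step 11: wait(T3) -> count=0 queue=[T3] holders={T1,T5}
Step 12: wait(T4) -> count=0 queue=[T3,T4] holders={T1,T5}
Step 13: wait(T2) -> count=0 queue=[T3,T4,T2] holders={T1,T5}
Step 14: signal(T5) -> count=0 queue=[T4,T2] holders={T1,T3}
Step 15: signal(T1) -> count=0 queue=[T2] holders={T3,T4}
Step 16: signal(T4) -> count=0 queue=[] holders={T2,T3}
Step 17: signal(T3) -> count=1 queue=[] holders={T2}
Step 18: signal(T2) -> count=2 queue=[] holders={none}
Final holders: {none} -> 0 thread(s)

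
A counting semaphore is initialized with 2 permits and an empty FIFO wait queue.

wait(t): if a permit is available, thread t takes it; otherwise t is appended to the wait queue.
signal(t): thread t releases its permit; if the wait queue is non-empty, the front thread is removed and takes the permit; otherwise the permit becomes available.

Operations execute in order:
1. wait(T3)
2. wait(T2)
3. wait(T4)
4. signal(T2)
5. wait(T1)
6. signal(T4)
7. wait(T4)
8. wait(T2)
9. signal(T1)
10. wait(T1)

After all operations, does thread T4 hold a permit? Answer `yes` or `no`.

Answer: yes

Derivation:
Step 1: wait(T3) -> count=1 queue=[] holders={T3}
Step 2: wait(T2) -> count=0 queue=[] holders={T2,T3}
Step 3: wait(T4) -> count=0 queue=[T4] holders={T2,T3}
Step 4: signal(T2) -> count=0 queue=[] holders={T3,T4}
Step 5: wait(T1) -> count=0 queue=[T1] holders={T3,T4}
Step 6: signal(T4) -> count=0 queue=[] holders={T1,T3}
Step 7: wait(T4) -> count=0 queue=[T4] holders={T1,T3}
Step 8: wait(T2) -> count=0 queue=[T4,T2] holders={T1,T3}
Step 9: signal(T1) -> count=0 queue=[T2] holders={T3,T4}
Step 10: wait(T1) -> count=0 queue=[T2,T1] holders={T3,T4}
Final holders: {T3,T4} -> T4 in holders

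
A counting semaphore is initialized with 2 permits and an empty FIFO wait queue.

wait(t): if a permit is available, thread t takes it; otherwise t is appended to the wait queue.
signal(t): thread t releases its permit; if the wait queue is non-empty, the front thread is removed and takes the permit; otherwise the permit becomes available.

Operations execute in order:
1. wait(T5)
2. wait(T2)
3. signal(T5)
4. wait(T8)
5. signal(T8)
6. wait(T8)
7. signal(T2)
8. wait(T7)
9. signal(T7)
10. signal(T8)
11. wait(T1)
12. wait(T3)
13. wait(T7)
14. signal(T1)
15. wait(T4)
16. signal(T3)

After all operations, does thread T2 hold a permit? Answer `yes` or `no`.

Answer: no

Derivation:
Step 1: wait(T5) -> count=1 queue=[] holders={T5}
Step 2: wait(T2) -> count=0 queue=[] holders={T2,T5}
Step 3: signal(T5) -> count=1 queue=[] holders={T2}
Step 4: wait(T8) -> count=0 queue=[] holders={T2,T8}
Step 5: signal(T8) -> count=1 queue=[] holders={T2}
Step 6: wait(T8) -> count=0 queue=[] holders={T2,T8}
Step 7: signal(T2) -> count=1 queue=[] holders={T8}
Step 8: wait(T7) -> count=0 queue=[] holders={T7,T8}
Step 9: signal(T7) -> count=1 queue=[] holders={T8}
Step 10: signal(T8) -> count=2 queue=[] holders={none}
Step 11: wait(T1) -> count=1 queue=[] holders={T1}
Step 12: wait(T3) -> count=0 queue=[] holders={T1,T3}
Step 13: wait(T7) -> count=0 queue=[T7] holders={T1,T3}
Step 14: signal(T1) -> count=0 queue=[] holders={T3,T7}
Step 15: wait(T4) -> count=0 queue=[T4] holders={T3,T7}
Step 16: signal(T3) -> count=0 queue=[] holders={T4,T7}
Final holders: {T4,T7} -> T2 not in holders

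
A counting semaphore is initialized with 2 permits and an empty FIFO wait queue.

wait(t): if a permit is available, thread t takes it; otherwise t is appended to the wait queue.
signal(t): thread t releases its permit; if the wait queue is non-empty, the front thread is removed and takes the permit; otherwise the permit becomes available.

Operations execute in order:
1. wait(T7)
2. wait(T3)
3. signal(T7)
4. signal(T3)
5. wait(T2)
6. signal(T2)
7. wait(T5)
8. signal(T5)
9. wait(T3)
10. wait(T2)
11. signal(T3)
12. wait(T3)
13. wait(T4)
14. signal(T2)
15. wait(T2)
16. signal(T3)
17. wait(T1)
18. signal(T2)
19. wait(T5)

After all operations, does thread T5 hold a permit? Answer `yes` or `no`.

Step 1: wait(T7) -> count=1 queue=[] holders={T7}
Step 2: wait(T3) -> count=0 queue=[] holders={T3,T7}
Step 3: signal(T7) -> count=1 queue=[] holders={T3}
Step 4: signal(T3) -> count=2 queue=[] holders={none}
Step 5: wait(T2) -> count=1 queue=[] holders={T2}
Step 6: signal(T2) -> count=2 queue=[] holders={none}
Step 7: wait(T5) -> count=1 queue=[] holders={T5}
Step 8: signal(T5) -> count=2 queue=[] holders={none}
Step 9: wait(T3) -> count=1 queue=[] holders={T3}
Step 10: wait(T2) -> count=0 queue=[] holders={T2,T3}
Step 11: signal(T3) -> count=1 queue=[] holders={T2}
Step 12: wait(T3) -> count=0 queue=[] holders={T2,T3}
Step 13: wait(T4) -> count=0 queue=[T4] holders={T2,T3}
Step 14: signal(T2) -> count=0 queue=[] holders={T3,T4}
Step 15: wait(T2) -> count=0 queue=[T2] holders={T3,T4}
Step 16: signal(T3) -> count=0 queue=[] holders={T2,T4}
Step 17: wait(T1) -> count=0 queue=[T1] holders={T2,T4}
Step 18: signal(T2) -> count=0 queue=[] holders={T1,T4}
Step 19: wait(T5) -> count=0 queue=[T5] holders={T1,T4}
Final holders: {T1,T4} -> T5 not in holders

Answer: no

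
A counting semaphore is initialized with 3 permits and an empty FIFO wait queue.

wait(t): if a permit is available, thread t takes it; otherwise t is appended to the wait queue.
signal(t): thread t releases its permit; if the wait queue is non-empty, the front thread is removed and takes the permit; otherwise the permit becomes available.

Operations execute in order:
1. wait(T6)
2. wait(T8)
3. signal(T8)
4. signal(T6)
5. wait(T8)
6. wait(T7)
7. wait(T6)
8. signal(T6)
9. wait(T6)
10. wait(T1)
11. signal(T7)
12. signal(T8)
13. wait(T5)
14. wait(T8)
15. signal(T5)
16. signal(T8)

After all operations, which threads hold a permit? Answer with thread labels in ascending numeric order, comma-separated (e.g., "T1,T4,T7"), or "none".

Step 1: wait(T6) -> count=2 queue=[] holders={T6}
Step 2: wait(T8) -> count=1 queue=[] holders={T6,T8}
Step 3: signal(T8) -> count=2 queue=[] holders={T6}
Step 4: signal(T6) -> count=3 queue=[] holders={none}
Step 5: wait(T8) -> count=2 queue=[] holders={T8}
Step 6: wait(T7) -> count=1 queue=[] holders={T7,T8}
Step 7: wait(T6) -> count=0 queue=[] holders={T6,T7,T8}
Step 8: signal(T6) -> count=1 queue=[] holders={T7,T8}
Step 9: wait(T6) -> count=0 queue=[] holders={T6,T7,T8}
Step 10: wait(T1) -> count=0 queue=[T1] holders={T6,T7,T8}
Step 11: signal(T7) -> count=0 queue=[] holders={T1,T6,T8}
Step 12: signal(T8) -> count=1 queue=[] holders={T1,T6}
Step 13: wait(T5) -> count=0 queue=[] holders={T1,T5,T6}
Step 14: wait(T8) -> count=0 queue=[T8] holders={T1,T5,T6}
Step 15: signal(T5) -> count=0 queue=[] holders={T1,T6,T8}
Step 16: signal(T8) -> count=1 queue=[] holders={T1,T6}
Final holders: T1,T6

Answer: T1,T6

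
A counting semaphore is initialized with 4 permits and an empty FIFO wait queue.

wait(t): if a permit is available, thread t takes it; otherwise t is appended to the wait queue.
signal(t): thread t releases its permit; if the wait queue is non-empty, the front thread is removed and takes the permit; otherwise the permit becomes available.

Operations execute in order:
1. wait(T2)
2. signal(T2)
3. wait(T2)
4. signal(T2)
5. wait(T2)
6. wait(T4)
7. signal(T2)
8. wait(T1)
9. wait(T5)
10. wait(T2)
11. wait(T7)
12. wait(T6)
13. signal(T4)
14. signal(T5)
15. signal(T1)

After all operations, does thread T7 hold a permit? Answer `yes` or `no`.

Answer: yes

Derivation:
Step 1: wait(T2) -> count=3 queue=[] holders={T2}
Step 2: signal(T2) -> count=4 queue=[] holders={none}
Step 3: wait(T2) -> count=3 queue=[] holders={T2}
Step 4: signal(T2) -> count=4 queue=[] holders={none}
Step 5: wait(T2) -> count=3 queue=[] holders={T2}
Step 6: wait(T4) -> count=2 queue=[] holders={T2,T4}
Step 7: signal(T2) -> count=3 queue=[] holders={T4}
Step 8: wait(T1) -> count=2 queue=[] holders={T1,T4}
Step 9: wait(T5) -> count=1 queue=[] holders={T1,T4,T5}
Step 10: wait(T2) -> count=0 queue=[] holders={T1,T2,T4,T5}
Step 11: wait(T7) -> count=0 queue=[T7] holders={T1,T2,T4,T5}
Step 12: wait(T6) -> count=0 queue=[T7,T6] holders={T1,T2,T4,T5}
Step 13: signal(T4) -> count=0 queue=[T6] holders={T1,T2,T5,T7}
Step 14: signal(T5) -> count=0 queue=[] holders={T1,T2,T6,T7}
Step 15: signal(T1) -> count=1 queue=[] holders={T2,T6,T7}
Final holders: {T2,T6,T7} -> T7 in holders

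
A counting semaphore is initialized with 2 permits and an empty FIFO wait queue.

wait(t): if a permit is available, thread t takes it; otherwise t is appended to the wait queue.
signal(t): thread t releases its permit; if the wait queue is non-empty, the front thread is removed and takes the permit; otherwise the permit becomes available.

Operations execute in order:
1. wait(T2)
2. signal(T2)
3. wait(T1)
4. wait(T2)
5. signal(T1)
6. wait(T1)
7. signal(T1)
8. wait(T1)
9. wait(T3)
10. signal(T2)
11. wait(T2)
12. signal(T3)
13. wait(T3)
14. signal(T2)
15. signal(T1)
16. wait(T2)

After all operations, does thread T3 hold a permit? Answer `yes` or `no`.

Step 1: wait(T2) -> count=1 queue=[] holders={T2}
Step 2: signal(T2) -> count=2 queue=[] holders={none}
Step 3: wait(T1) -> count=1 queue=[] holders={T1}
Step 4: wait(T2) -> count=0 queue=[] holders={T1,T2}
Step 5: signal(T1) -> count=1 queue=[] holders={T2}
Step 6: wait(T1) -> count=0 queue=[] holders={T1,T2}
Step 7: signal(T1) -> count=1 queue=[] holders={T2}
Step 8: wait(T1) -> count=0 queue=[] holders={T1,T2}
Step 9: wait(T3) -> count=0 queue=[T3] holders={T1,T2}
Step 10: signal(T2) -> count=0 queue=[] holders={T1,T3}
Step 11: wait(T2) -> count=0 queue=[T2] holders={T1,T3}
Step 12: signal(T3) -> count=0 queue=[] holders={T1,T2}
Step 13: wait(T3) -> count=0 queue=[T3] holders={T1,T2}
Step 14: signal(T2) -> count=0 queue=[] holders={T1,T3}
Step 15: signal(T1) -> count=1 queue=[] holders={T3}
Step 16: wait(T2) -> count=0 queue=[] holders={T2,T3}
Final holders: {T2,T3} -> T3 in holders

Answer: yes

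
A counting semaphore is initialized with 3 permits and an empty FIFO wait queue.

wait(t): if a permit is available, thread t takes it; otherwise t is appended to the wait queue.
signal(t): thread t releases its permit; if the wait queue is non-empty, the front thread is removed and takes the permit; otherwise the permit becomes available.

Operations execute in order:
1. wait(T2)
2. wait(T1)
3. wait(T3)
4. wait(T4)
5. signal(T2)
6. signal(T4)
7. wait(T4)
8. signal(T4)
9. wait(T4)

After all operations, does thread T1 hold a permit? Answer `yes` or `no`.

Step 1: wait(T2) -> count=2 queue=[] holders={T2}
Step 2: wait(T1) -> count=1 queue=[] holders={T1,T2}
Step 3: wait(T3) -> count=0 queue=[] holders={T1,T2,T3}
Step 4: wait(T4) -> count=0 queue=[T4] holders={T1,T2,T3}
Step 5: signal(T2) -> count=0 queue=[] holders={T1,T3,T4}
Step 6: signal(T4) -> count=1 queue=[] holders={T1,T3}
Step 7: wait(T4) -> count=0 queue=[] holders={T1,T3,T4}
Step 8: signal(T4) -> count=1 queue=[] holders={T1,T3}
Step 9: wait(T4) -> count=0 queue=[] holders={T1,T3,T4}
Final holders: {T1,T3,T4} -> T1 in holders

Answer: yes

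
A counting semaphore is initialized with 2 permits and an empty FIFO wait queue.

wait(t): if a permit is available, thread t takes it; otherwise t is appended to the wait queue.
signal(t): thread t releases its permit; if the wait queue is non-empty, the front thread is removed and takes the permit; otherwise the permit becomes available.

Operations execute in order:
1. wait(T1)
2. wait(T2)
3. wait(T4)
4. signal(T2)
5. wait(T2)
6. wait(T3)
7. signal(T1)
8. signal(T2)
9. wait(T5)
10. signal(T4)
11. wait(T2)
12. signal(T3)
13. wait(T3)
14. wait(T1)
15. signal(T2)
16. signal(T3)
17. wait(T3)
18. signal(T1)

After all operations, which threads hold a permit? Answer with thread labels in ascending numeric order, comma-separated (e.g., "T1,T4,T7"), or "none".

Answer: T3,T5

Derivation:
Step 1: wait(T1) -> count=1 queue=[] holders={T1}
Step 2: wait(T2) -> count=0 queue=[] holders={T1,T2}
Step 3: wait(T4) -> count=0 queue=[T4] holders={T1,T2}
Step 4: signal(T2) -> count=0 queue=[] holders={T1,T4}
Step 5: wait(T2) -> count=0 queue=[T2] holders={T1,T4}
Step 6: wait(T3) -> count=0 queue=[T2,T3] holders={T1,T4}
Step 7: signal(T1) -> count=0 queue=[T3] holders={T2,T4}
Step 8: signal(T2) -> count=0 queue=[] holders={T3,T4}
Step 9: wait(T5) -> count=0 queue=[T5] holders={T3,T4}
Step 10: signal(T4) -> count=0 queue=[] holders={T3,T5}
Step 11: wait(T2) -> count=0 queue=[T2] holders={T3,T5}
Step 12: signal(T3) -> count=0 queue=[] holders={T2,T5}
Step 13: wait(T3) -> count=0 queue=[T3] holders={T2,T5}
Step 14: wait(T1) -> count=0 queue=[T3,T1] holders={T2,T5}
Step 15: signal(T2) -> count=0 queue=[T1] holders={T3,T5}
Step 16: signal(T3) -> count=0 queue=[] holders={T1,T5}
Step 17: wait(T3) -> count=0 queue=[T3] holders={T1,T5}
Step 18: signal(T1) -> count=0 queue=[] holders={T3,T5}
Final holders: T3,T5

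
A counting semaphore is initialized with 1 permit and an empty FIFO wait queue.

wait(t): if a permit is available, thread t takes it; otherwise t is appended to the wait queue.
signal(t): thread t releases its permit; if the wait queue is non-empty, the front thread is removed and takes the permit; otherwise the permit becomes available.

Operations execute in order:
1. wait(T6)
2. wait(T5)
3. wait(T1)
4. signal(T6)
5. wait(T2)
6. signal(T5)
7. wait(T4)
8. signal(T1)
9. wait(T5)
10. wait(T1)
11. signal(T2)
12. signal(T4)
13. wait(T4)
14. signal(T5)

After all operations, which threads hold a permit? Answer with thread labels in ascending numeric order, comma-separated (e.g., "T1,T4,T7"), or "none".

Answer: T1

Derivation:
Step 1: wait(T6) -> count=0 queue=[] holders={T6}
Step 2: wait(T5) -> count=0 queue=[T5] holders={T6}
Step 3: wait(T1) -> count=0 queue=[T5,T1] holders={T6}
Step 4: signal(T6) -> count=0 queue=[T1] holders={T5}
Step 5: wait(T2) -> count=0 queue=[T1,T2] holders={T5}
Step 6: signal(T5) -> count=0 queue=[T2] holders={T1}
Step 7: wait(T4) -> count=0 queue=[T2,T4] holders={T1}
Step 8: signal(T1) -> count=0 queue=[T4] holders={T2}
Step 9: wait(T5) -> count=0 queue=[T4,T5] holders={T2}
Step 10: wait(T1) -> count=0 queue=[T4,T5,T1] holders={T2}
Step 11: signal(T2) -> count=0 queue=[T5,T1] holders={T4}
Step 12: signal(T4) -> count=0 queue=[T1] holders={T5}
Step 13: wait(T4) -> count=0 queue=[T1,T4] holders={T5}
Step 14: signal(T5) -> count=0 queue=[T4] holders={T1}
Final holders: T1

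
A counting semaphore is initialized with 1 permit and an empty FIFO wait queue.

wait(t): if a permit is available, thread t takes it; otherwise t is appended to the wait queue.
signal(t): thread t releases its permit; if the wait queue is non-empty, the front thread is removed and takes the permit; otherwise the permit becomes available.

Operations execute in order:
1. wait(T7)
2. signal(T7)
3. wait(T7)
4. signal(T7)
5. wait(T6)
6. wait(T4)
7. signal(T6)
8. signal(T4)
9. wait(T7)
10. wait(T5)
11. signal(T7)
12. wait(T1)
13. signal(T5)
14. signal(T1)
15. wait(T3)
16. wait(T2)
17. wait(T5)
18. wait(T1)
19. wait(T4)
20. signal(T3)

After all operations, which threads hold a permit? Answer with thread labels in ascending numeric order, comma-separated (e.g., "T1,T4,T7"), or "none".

Answer: T2

Derivation:
Step 1: wait(T7) -> count=0 queue=[] holders={T7}
Step 2: signal(T7) -> count=1 queue=[] holders={none}
Step 3: wait(T7) -> count=0 queue=[] holders={T7}
Step 4: signal(T7) -> count=1 queue=[] holders={none}
Step 5: wait(T6) -> count=0 queue=[] holders={T6}
Step 6: wait(T4) -> count=0 queue=[T4] holders={T6}
Step 7: signal(T6) -> count=0 queue=[] holders={T4}
Step 8: signal(T4) -> count=1 queue=[] holders={none}
Step 9: wait(T7) -> count=0 queue=[] holders={T7}
Step 10: wait(T5) -> count=0 queue=[T5] holders={T7}
Step 11: signal(T7) -> count=0 queue=[] holders={T5}
Step 12: wait(T1) -> count=0 queue=[T1] holders={T5}
Step 13: signal(T5) -> count=0 queue=[] holders={T1}
Step 14: signal(T1) -> count=1 queue=[] holders={none}
Step 15: wait(T3) -> count=0 queue=[] holders={T3}
Step 16: wait(T2) -> count=0 queue=[T2] holders={T3}
Step 17: wait(T5) -> count=0 queue=[T2,T5] holders={T3}
Step 18: wait(T1) -> count=0 queue=[T2,T5,T1] holders={T3}
Step 19: wait(T4) -> count=0 queue=[T2,T5,T1,T4] holders={T3}
Step 20: signal(T3) -> count=0 queue=[T5,T1,T4] holders={T2}
Final holders: T2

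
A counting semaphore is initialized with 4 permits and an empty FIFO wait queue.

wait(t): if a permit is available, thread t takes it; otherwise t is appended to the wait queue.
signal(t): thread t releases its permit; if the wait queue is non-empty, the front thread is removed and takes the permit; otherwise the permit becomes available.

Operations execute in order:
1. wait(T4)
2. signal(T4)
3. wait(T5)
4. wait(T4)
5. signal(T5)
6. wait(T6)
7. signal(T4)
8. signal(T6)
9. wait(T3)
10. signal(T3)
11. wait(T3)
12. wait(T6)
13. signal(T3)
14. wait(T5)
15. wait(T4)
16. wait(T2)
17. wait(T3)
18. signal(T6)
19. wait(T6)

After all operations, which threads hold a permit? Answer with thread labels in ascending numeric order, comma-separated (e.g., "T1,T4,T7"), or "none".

Answer: T2,T3,T4,T5

Derivation:
Step 1: wait(T4) -> count=3 queue=[] holders={T4}
Step 2: signal(T4) -> count=4 queue=[] holders={none}
Step 3: wait(T5) -> count=3 queue=[] holders={T5}
Step 4: wait(T4) -> count=2 queue=[] holders={T4,T5}
Step 5: signal(T5) -> count=3 queue=[] holders={T4}
Step 6: wait(T6) -> count=2 queue=[] holders={T4,T6}
Step 7: signal(T4) -> count=3 queue=[] holders={T6}
Step 8: signal(T6) -> count=4 queue=[] holders={none}
Step 9: wait(T3) -> count=3 queue=[] holders={T3}
Step 10: signal(T3) -> count=4 queue=[] holders={none}
Step 11: wait(T3) -> count=3 queue=[] holders={T3}
Step 12: wait(T6) -> count=2 queue=[] holders={T3,T6}
Step 13: signal(T3) -> count=3 queue=[] holders={T6}
Step 14: wait(T5) -> count=2 queue=[] holders={T5,T6}
Step 15: wait(T4) -> count=1 queue=[] holders={T4,T5,T6}
Step 16: wait(T2) -> count=0 queue=[] holders={T2,T4,T5,T6}
Step 17: wait(T3) -> count=0 queue=[T3] holders={T2,T4,T5,T6}
Step 18: signal(T6) -> count=0 queue=[] holders={T2,T3,T4,T5}
Step 19: wait(T6) -> count=0 queue=[T6] holders={T2,T3,T4,T5}
Final holders: T2,T3,T4,T5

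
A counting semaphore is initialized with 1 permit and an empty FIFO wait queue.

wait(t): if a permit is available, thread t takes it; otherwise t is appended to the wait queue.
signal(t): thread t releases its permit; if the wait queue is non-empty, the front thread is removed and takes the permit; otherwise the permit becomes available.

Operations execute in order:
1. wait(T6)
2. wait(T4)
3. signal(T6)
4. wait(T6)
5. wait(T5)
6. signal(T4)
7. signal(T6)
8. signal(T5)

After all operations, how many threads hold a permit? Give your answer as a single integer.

Answer: 0

Derivation:
Step 1: wait(T6) -> count=0 queue=[] holders={T6}
Step 2: wait(T4) -> count=0 queue=[T4] holders={T6}
Step 3: signal(T6) -> count=0 queue=[] holders={T4}
Step 4: wait(T6) -> count=0 queue=[T6] holders={T4}
Step 5: wait(T5) -> count=0 queue=[T6,T5] holders={T4}
Step 6: signal(T4) -> count=0 queue=[T5] holders={T6}
Step 7: signal(T6) -> count=0 queue=[] holders={T5}
Step 8: signal(T5) -> count=1 queue=[] holders={none}
Final holders: {none} -> 0 thread(s)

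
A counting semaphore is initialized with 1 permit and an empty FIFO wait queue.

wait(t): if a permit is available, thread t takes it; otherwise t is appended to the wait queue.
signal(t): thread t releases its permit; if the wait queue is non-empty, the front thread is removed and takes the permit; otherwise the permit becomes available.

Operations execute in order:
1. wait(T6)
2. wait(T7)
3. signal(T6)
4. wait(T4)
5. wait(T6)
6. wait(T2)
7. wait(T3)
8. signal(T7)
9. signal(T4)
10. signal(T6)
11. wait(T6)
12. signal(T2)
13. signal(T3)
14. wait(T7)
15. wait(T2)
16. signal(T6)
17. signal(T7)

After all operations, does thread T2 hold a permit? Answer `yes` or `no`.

Step 1: wait(T6) -> count=0 queue=[] holders={T6}
Step 2: wait(T7) -> count=0 queue=[T7] holders={T6}
Step 3: signal(T6) -> count=0 queue=[] holders={T7}
Step 4: wait(T4) -> count=0 queue=[T4] holders={T7}
Step 5: wait(T6) -> count=0 queue=[T4,T6] holders={T7}
Step 6: wait(T2) -> count=0 queue=[T4,T6,T2] holders={T7}
Step 7: wait(T3) -> count=0 queue=[T4,T6,T2,T3] holders={T7}
Step 8: signal(T7) -> count=0 queue=[T6,T2,T3] holders={T4}
Step 9: signal(T4) -> count=0 queue=[T2,T3] holders={T6}
Step 10: signal(T6) -> count=0 queue=[T3] holders={T2}
Step 11: wait(T6) -> count=0 queue=[T3,T6] holders={T2}
Step 12: signal(T2) -> count=0 queue=[T6] holders={T3}
Step 13: signal(T3) -> count=0 queue=[] holders={T6}
Step 14: wait(T7) -> count=0 queue=[T7] holders={T6}
Step 15: wait(T2) -> count=0 queue=[T7,T2] holders={T6}
Step 16: signal(T6) -> count=0 queue=[T2] holders={T7}
Step 17: signal(T7) -> count=0 queue=[] holders={T2}
Final holders: {T2} -> T2 in holders

Answer: yes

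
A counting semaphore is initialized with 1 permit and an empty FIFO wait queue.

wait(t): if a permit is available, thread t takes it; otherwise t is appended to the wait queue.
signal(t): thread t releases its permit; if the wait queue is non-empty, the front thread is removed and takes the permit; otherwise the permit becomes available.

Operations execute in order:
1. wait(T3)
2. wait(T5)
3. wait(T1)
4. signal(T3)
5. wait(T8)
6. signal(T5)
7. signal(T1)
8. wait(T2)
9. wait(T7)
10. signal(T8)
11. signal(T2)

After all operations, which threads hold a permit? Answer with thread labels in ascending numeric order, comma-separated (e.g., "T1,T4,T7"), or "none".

Step 1: wait(T3) -> count=0 queue=[] holders={T3}
Step 2: wait(T5) -> count=0 queue=[T5] holders={T3}
Step 3: wait(T1) -> count=0 queue=[T5,T1] holders={T3}
Step 4: signal(T3) -> count=0 queue=[T1] holders={T5}
Step 5: wait(T8) -> count=0 queue=[T1,T8] holders={T5}
Step 6: signal(T5) -> count=0 queue=[T8] holders={T1}
Step 7: signal(T1) -> count=0 queue=[] holders={T8}
Step 8: wait(T2) -> count=0 queue=[T2] holders={T8}
Step 9: wait(T7) -> count=0 queue=[T2,T7] holders={T8}
Step 10: signal(T8) -> count=0 queue=[T7] holders={T2}
Step 11: signal(T2) -> count=0 queue=[] holders={T7}
Final holders: T7

Answer: T7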